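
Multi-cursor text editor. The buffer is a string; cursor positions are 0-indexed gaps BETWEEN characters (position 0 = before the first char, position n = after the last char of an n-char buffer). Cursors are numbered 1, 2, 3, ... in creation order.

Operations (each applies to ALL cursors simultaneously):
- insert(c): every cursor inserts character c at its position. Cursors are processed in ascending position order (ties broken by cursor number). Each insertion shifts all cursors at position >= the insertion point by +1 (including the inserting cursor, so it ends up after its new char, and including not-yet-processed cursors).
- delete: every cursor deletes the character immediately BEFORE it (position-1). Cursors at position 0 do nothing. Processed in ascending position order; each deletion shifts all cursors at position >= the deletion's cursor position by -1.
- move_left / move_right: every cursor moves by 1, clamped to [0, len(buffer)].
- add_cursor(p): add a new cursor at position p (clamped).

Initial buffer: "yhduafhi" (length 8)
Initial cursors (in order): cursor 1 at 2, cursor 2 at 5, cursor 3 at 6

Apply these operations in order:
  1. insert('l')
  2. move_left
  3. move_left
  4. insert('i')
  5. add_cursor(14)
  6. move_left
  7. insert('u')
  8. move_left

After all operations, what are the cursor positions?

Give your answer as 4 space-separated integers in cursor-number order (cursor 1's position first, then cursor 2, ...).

After op 1 (insert('l')): buffer="yhldualflhi" (len 11), cursors c1@3 c2@7 c3@9, authorship ..1...2.3..
After op 2 (move_left): buffer="yhldualflhi" (len 11), cursors c1@2 c2@6 c3@8, authorship ..1...2.3..
After op 3 (move_left): buffer="yhldualflhi" (len 11), cursors c1@1 c2@5 c3@7, authorship ..1...2.3..
After op 4 (insert('i')): buffer="yihlduialiflhi" (len 14), cursors c1@2 c2@7 c3@10, authorship .1.1..2.23.3..
After op 5 (add_cursor(14)): buffer="yihlduialiflhi" (len 14), cursors c1@2 c2@7 c3@10 c4@14, authorship .1.1..2.23.3..
After op 6 (move_left): buffer="yihlduialiflhi" (len 14), cursors c1@1 c2@6 c3@9 c4@13, authorship .1.1..2.23.3..
After op 7 (insert('u')): buffer="yuihlduuialuiflhui" (len 18), cursors c1@2 c2@8 c3@12 c4@17, authorship .11.1..22.233.3.4.
After op 8 (move_left): buffer="yuihlduuialuiflhui" (len 18), cursors c1@1 c2@7 c3@11 c4@16, authorship .11.1..22.233.3.4.

Answer: 1 7 11 16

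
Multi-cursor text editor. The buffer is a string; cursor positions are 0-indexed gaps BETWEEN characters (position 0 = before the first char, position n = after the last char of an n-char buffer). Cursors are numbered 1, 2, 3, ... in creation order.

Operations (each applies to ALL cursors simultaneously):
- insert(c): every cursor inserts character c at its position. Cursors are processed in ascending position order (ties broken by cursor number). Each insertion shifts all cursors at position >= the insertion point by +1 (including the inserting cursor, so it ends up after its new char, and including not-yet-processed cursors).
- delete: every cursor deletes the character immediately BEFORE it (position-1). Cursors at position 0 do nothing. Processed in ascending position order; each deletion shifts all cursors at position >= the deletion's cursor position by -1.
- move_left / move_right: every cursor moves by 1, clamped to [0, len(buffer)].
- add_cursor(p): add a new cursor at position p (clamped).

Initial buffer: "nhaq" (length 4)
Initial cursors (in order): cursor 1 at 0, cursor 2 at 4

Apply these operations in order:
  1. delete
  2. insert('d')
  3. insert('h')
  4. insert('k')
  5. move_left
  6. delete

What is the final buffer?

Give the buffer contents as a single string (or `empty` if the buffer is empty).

After op 1 (delete): buffer="nha" (len 3), cursors c1@0 c2@3, authorship ...
After op 2 (insert('d')): buffer="dnhad" (len 5), cursors c1@1 c2@5, authorship 1...2
After op 3 (insert('h')): buffer="dhnhadh" (len 7), cursors c1@2 c2@7, authorship 11...22
After op 4 (insert('k')): buffer="dhknhadhk" (len 9), cursors c1@3 c2@9, authorship 111...222
After op 5 (move_left): buffer="dhknhadhk" (len 9), cursors c1@2 c2@8, authorship 111...222
After op 6 (delete): buffer="dknhadk" (len 7), cursors c1@1 c2@6, authorship 11...22

Answer: dknhadk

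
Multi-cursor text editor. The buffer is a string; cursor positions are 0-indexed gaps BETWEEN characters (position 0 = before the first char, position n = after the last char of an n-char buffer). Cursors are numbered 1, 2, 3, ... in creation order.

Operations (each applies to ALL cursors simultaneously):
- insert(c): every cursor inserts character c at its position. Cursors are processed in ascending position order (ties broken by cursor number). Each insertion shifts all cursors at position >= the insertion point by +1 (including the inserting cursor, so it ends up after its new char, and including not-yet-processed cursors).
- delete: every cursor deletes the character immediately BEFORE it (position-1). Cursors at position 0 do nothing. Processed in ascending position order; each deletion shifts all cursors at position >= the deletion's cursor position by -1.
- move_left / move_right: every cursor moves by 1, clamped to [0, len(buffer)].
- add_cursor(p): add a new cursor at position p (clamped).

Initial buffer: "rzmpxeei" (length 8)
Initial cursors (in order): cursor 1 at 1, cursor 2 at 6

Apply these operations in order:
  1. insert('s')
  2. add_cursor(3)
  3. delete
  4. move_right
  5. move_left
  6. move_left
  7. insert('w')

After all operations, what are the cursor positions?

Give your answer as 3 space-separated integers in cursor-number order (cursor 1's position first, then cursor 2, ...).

After op 1 (insert('s')): buffer="rszmpxesei" (len 10), cursors c1@2 c2@8, authorship .1.....2..
After op 2 (add_cursor(3)): buffer="rszmpxesei" (len 10), cursors c1@2 c3@3 c2@8, authorship .1.....2..
After op 3 (delete): buffer="rmpxeei" (len 7), cursors c1@1 c3@1 c2@5, authorship .......
After op 4 (move_right): buffer="rmpxeei" (len 7), cursors c1@2 c3@2 c2@6, authorship .......
After op 5 (move_left): buffer="rmpxeei" (len 7), cursors c1@1 c3@1 c2@5, authorship .......
After op 6 (move_left): buffer="rmpxeei" (len 7), cursors c1@0 c3@0 c2@4, authorship .......
After op 7 (insert('w')): buffer="wwrmpxweei" (len 10), cursors c1@2 c3@2 c2@7, authorship 13....2...

Answer: 2 7 2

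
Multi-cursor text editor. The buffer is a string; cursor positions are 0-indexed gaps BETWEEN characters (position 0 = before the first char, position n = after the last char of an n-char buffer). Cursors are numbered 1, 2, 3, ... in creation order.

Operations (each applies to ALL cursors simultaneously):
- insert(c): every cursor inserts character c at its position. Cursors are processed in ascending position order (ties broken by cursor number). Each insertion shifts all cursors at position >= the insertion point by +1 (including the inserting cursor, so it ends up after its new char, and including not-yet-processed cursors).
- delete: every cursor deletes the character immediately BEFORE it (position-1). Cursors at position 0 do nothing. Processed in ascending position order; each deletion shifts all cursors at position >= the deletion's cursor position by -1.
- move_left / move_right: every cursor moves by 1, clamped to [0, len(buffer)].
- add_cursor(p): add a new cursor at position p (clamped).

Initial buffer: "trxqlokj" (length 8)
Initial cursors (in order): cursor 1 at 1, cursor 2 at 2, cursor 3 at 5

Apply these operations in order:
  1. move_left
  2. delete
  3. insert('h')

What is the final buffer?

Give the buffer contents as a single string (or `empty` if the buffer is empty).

After op 1 (move_left): buffer="trxqlokj" (len 8), cursors c1@0 c2@1 c3@4, authorship ........
After op 2 (delete): buffer="rxlokj" (len 6), cursors c1@0 c2@0 c3@2, authorship ......
After op 3 (insert('h')): buffer="hhrxhlokj" (len 9), cursors c1@2 c2@2 c3@5, authorship 12..3....

Answer: hhrxhlokj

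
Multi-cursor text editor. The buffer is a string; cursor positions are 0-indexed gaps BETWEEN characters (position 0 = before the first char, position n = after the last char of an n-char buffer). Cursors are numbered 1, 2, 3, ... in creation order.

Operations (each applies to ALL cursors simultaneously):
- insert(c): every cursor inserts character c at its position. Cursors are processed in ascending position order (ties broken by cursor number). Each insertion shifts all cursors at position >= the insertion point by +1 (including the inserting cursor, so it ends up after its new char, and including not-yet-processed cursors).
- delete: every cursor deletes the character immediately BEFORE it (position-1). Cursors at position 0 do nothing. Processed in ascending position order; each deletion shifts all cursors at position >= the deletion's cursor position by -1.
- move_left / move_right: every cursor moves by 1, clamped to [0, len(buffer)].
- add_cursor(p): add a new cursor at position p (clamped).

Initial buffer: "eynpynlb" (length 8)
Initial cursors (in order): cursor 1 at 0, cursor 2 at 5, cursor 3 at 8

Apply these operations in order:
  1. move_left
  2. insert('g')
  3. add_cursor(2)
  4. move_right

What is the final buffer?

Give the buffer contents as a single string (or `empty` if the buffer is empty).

Answer: geynpgynlgb

Derivation:
After op 1 (move_left): buffer="eynpynlb" (len 8), cursors c1@0 c2@4 c3@7, authorship ........
After op 2 (insert('g')): buffer="geynpgynlgb" (len 11), cursors c1@1 c2@6 c3@10, authorship 1....2...3.
After op 3 (add_cursor(2)): buffer="geynpgynlgb" (len 11), cursors c1@1 c4@2 c2@6 c3@10, authorship 1....2...3.
After op 4 (move_right): buffer="geynpgynlgb" (len 11), cursors c1@2 c4@3 c2@7 c3@11, authorship 1....2...3.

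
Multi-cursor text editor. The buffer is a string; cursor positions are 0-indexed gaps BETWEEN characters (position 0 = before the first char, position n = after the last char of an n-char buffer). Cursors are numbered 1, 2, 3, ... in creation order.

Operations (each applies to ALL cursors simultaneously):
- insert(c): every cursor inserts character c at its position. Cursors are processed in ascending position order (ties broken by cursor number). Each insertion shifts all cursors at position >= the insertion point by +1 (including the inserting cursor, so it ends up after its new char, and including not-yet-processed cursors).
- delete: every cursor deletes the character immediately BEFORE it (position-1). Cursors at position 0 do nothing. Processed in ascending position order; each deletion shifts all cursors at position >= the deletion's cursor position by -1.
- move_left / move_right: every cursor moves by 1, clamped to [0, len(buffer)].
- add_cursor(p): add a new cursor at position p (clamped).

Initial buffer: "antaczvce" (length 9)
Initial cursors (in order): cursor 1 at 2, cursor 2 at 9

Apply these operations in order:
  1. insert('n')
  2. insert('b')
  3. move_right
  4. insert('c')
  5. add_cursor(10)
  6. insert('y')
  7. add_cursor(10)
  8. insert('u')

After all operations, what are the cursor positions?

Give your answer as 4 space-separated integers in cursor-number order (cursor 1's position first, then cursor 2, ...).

After op 1 (insert('n')): buffer="anntaczvcen" (len 11), cursors c1@3 c2@11, authorship ..1.......2
After op 2 (insert('b')): buffer="annbtaczvcenb" (len 13), cursors c1@4 c2@13, authorship ..11.......22
After op 3 (move_right): buffer="annbtaczvcenb" (len 13), cursors c1@5 c2@13, authorship ..11.......22
After op 4 (insert('c')): buffer="annbtcaczvcenbc" (len 15), cursors c1@6 c2@15, authorship ..11.1......222
After op 5 (add_cursor(10)): buffer="annbtcaczvcenbc" (len 15), cursors c1@6 c3@10 c2@15, authorship ..11.1......222
After op 6 (insert('y')): buffer="annbtcyaczvycenbcy" (len 18), cursors c1@7 c3@12 c2@18, authorship ..11.11....3..2222
After op 7 (add_cursor(10)): buffer="annbtcyaczvycenbcy" (len 18), cursors c1@7 c4@10 c3@12 c2@18, authorship ..11.11....3..2222
After op 8 (insert('u')): buffer="annbtcyuaczuvyucenbcyu" (len 22), cursors c1@8 c4@12 c3@15 c2@22, authorship ..11.111...4.33..22222

Answer: 8 22 15 12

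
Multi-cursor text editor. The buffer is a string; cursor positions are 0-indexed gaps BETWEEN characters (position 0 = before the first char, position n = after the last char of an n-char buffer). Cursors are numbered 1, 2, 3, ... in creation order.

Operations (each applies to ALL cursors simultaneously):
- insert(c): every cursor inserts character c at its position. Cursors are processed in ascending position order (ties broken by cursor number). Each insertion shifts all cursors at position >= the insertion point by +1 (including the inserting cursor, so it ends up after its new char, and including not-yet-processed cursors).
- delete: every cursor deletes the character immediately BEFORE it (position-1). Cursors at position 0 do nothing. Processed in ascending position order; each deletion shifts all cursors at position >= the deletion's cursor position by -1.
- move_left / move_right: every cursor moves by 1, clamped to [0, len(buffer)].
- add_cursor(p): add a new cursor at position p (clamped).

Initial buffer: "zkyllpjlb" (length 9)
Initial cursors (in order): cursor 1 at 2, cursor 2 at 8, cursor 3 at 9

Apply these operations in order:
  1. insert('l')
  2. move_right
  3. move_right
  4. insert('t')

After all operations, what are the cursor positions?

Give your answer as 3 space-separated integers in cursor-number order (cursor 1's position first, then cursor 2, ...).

Answer: 6 15 15

Derivation:
After op 1 (insert('l')): buffer="zklyllpjllbl" (len 12), cursors c1@3 c2@10 c3@12, authorship ..1......2.3
After op 2 (move_right): buffer="zklyllpjllbl" (len 12), cursors c1@4 c2@11 c3@12, authorship ..1......2.3
After op 3 (move_right): buffer="zklyllpjllbl" (len 12), cursors c1@5 c2@12 c3@12, authorship ..1......2.3
After op 4 (insert('t')): buffer="zklyltlpjllbltt" (len 15), cursors c1@6 c2@15 c3@15, authorship ..1..1....2.323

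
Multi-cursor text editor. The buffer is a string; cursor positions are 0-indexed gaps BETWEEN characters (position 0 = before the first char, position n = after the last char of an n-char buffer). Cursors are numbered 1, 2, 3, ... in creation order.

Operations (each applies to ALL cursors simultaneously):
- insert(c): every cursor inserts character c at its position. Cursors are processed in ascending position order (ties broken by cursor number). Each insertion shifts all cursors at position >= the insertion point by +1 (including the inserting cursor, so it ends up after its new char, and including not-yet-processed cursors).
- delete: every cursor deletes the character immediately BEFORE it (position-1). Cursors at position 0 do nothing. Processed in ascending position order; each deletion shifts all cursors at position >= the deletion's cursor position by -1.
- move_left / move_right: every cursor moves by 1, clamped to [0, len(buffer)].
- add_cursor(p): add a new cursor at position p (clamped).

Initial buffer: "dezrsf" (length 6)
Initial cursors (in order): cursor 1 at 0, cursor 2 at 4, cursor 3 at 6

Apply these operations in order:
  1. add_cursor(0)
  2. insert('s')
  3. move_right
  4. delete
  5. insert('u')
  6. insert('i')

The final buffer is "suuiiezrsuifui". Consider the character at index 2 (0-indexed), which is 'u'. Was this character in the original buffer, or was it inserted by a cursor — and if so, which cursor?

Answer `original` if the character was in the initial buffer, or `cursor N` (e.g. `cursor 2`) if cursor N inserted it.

After op 1 (add_cursor(0)): buffer="dezrsf" (len 6), cursors c1@0 c4@0 c2@4 c3@6, authorship ......
After op 2 (insert('s')): buffer="ssdezrssfs" (len 10), cursors c1@2 c4@2 c2@7 c3@10, authorship 14....2..3
After op 3 (move_right): buffer="ssdezrssfs" (len 10), cursors c1@3 c4@3 c2@8 c3@10, authorship 14....2..3
After op 4 (delete): buffer="sezrsf" (len 6), cursors c1@1 c4@1 c2@5 c3@6, authorship 1...2.
After op 5 (insert('u')): buffer="suuezrsufu" (len 10), cursors c1@3 c4@3 c2@8 c3@10, authorship 114...22.3
After op 6 (insert('i')): buffer="suuiiezrsuifui" (len 14), cursors c1@5 c4@5 c2@11 c3@14, authorship 11414...222.33
Authorship (.=original, N=cursor N): 1 1 4 1 4 . . . 2 2 2 . 3 3
Index 2: author = 4

Answer: cursor 4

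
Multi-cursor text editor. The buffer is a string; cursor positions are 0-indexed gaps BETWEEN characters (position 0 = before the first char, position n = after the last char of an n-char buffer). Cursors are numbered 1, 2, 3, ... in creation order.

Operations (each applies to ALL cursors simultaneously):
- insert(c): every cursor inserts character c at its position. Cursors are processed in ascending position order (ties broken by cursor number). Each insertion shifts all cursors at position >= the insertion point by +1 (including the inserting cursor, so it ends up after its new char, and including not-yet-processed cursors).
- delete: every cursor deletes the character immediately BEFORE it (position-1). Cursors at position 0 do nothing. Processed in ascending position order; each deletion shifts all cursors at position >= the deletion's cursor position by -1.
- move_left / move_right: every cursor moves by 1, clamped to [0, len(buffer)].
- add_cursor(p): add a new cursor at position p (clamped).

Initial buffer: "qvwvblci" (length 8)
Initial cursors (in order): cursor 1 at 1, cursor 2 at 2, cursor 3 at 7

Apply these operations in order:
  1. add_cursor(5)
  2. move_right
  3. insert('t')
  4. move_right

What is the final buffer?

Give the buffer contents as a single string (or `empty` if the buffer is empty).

After op 1 (add_cursor(5)): buffer="qvwvblci" (len 8), cursors c1@1 c2@2 c4@5 c3@7, authorship ........
After op 2 (move_right): buffer="qvwvblci" (len 8), cursors c1@2 c2@3 c4@6 c3@8, authorship ........
After op 3 (insert('t')): buffer="qvtwtvbltcit" (len 12), cursors c1@3 c2@5 c4@9 c3@12, authorship ..1.2...4..3
After op 4 (move_right): buffer="qvtwtvbltcit" (len 12), cursors c1@4 c2@6 c4@10 c3@12, authorship ..1.2...4..3

Answer: qvtwtvbltcit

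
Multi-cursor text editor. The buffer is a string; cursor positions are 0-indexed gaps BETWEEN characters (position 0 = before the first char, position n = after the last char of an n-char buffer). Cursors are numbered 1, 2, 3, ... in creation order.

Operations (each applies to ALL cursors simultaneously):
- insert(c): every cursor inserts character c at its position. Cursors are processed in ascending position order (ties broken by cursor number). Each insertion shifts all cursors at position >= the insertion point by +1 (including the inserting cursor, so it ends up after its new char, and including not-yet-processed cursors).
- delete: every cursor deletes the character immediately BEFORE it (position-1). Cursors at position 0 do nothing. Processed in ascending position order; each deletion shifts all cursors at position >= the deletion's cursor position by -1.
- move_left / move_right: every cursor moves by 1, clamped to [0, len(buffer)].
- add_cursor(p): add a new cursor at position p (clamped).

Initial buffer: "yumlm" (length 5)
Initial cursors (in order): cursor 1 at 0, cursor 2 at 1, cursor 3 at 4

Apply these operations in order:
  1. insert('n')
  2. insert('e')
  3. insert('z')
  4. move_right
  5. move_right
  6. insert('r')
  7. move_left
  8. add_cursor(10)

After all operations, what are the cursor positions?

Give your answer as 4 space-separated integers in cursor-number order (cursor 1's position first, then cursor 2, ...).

After op 1 (insert('n')): buffer="nynumlnm" (len 8), cursors c1@1 c2@3 c3@7, authorship 1.2...3.
After op 2 (insert('e')): buffer="neyneumlnem" (len 11), cursors c1@2 c2@5 c3@10, authorship 11.22...33.
After op 3 (insert('z')): buffer="nezynezumlnezm" (len 14), cursors c1@3 c2@7 c3@13, authorship 111.222...333.
After op 4 (move_right): buffer="nezynezumlnezm" (len 14), cursors c1@4 c2@8 c3@14, authorship 111.222...333.
After op 5 (move_right): buffer="nezynezumlnezm" (len 14), cursors c1@5 c2@9 c3@14, authorship 111.222...333.
After op 6 (insert('r')): buffer="nezynrezumrlnezmr" (len 17), cursors c1@6 c2@11 c3@17, authorship 111.2122..2.333.3
After op 7 (move_left): buffer="nezynrezumrlnezmr" (len 17), cursors c1@5 c2@10 c3@16, authorship 111.2122..2.333.3
After op 8 (add_cursor(10)): buffer="nezynrezumrlnezmr" (len 17), cursors c1@5 c2@10 c4@10 c3@16, authorship 111.2122..2.333.3

Answer: 5 10 16 10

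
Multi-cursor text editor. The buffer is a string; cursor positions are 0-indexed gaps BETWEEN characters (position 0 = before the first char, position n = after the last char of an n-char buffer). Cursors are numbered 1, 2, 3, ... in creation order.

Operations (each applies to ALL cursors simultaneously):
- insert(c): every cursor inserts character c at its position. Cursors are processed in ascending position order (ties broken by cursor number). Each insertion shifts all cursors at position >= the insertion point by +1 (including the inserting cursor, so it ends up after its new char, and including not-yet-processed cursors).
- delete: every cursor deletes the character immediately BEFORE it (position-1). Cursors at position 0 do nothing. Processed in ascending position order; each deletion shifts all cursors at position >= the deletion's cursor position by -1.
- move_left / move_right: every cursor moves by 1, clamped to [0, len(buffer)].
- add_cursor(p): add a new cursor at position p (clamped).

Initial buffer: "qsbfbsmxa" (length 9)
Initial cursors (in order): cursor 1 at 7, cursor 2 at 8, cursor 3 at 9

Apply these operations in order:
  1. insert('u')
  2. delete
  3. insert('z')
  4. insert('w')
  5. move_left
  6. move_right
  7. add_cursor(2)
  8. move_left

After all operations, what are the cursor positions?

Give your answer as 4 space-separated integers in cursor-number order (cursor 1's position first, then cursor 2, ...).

Answer: 8 11 14 1

Derivation:
After op 1 (insert('u')): buffer="qsbfbsmuxuau" (len 12), cursors c1@8 c2@10 c3@12, authorship .......1.2.3
After op 2 (delete): buffer="qsbfbsmxa" (len 9), cursors c1@7 c2@8 c3@9, authorship .........
After op 3 (insert('z')): buffer="qsbfbsmzxzaz" (len 12), cursors c1@8 c2@10 c3@12, authorship .......1.2.3
After op 4 (insert('w')): buffer="qsbfbsmzwxzwazw" (len 15), cursors c1@9 c2@12 c3@15, authorship .......11.22.33
After op 5 (move_left): buffer="qsbfbsmzwxzwazw" (len 15), cursors c1@8 c2@11 c3@14, authorship .......11.22.33
After op 6 (move_right): buffer="qsbfbsmzwxzwazw" (len 15), cursors c1@9 c2@12 c3@15, authorship .......11.22.33
After op 7 (add_cursor(2)): buffer="qsbfbsmzwxzwazw" (len 15), cursors c4@2 c1@9 c2@12 c3@15, authorship .......11.22.33
After op 8 (move_left): buffer="qsbfbsmzwxzwazw" (len 15), cursors c4@1 c1@8 c2@11 c3@14, authorship .......11.22.33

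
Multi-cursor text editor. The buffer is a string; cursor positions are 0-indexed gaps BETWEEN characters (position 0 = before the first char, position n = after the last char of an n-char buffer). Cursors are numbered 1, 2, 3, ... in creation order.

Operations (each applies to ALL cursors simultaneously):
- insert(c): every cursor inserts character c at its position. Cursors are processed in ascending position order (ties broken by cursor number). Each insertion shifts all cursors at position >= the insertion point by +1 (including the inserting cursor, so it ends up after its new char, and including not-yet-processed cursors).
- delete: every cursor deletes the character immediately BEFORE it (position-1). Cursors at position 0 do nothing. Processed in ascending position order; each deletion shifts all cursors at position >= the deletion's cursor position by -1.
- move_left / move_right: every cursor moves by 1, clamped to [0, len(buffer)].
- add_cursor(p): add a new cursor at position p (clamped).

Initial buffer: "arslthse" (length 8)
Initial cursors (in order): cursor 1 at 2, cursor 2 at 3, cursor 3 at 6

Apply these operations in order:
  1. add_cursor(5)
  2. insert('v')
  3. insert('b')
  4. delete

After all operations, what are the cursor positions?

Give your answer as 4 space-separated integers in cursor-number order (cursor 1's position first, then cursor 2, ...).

After op 1 (add_cursor(5)): buffer="arslthse" (len 8), cursors c1@2 c2@3 c4@5 c3@6, authorship ........
After op 2 (insert('v')): buffer="arvsvltvhvse" (len 12), cursors c1@3 c2@5 c4@8 c3@10, authorship ..1.2..4.3..
After op 3 (insert('b')): buffer="arvbsvbltvbhvbse" (len 16), cursors c1@4 c2@7 c4@11 c3@14, authorship ..11.22..44.33..
After op 4 (delete): buffer="arvsvltvhvse" (len 12), cursors c1@3 c2@5 c4@8 c3@10, authorship ..1.2..4.3..

Answer: 3 5 10 8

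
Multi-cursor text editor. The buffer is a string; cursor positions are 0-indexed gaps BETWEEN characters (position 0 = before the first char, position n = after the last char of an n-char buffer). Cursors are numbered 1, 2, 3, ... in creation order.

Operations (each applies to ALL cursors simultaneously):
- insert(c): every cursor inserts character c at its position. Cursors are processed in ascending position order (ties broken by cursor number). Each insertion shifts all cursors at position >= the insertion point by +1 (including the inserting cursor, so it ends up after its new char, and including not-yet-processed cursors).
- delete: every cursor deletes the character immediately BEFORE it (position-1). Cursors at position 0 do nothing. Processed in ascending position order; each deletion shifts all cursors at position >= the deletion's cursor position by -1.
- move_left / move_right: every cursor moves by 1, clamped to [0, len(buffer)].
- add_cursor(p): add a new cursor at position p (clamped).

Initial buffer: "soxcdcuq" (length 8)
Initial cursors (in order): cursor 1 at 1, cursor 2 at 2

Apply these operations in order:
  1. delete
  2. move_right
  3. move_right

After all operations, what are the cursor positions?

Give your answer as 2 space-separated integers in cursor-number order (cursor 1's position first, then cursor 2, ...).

Answer: 2 2

Derivation:
After op 1 (delete): buffer="xcdcuq" (len 6), cursors c1@0 c2@0, authorship ......
After op 2 (move_right): buffer="xcdcuq" (len 6), cursors c1@1 c2@1, authorship ......
After op 3 (move_right): buffer="xcdcuq" (len 6), cursors c1@2 c2@2, authorship ......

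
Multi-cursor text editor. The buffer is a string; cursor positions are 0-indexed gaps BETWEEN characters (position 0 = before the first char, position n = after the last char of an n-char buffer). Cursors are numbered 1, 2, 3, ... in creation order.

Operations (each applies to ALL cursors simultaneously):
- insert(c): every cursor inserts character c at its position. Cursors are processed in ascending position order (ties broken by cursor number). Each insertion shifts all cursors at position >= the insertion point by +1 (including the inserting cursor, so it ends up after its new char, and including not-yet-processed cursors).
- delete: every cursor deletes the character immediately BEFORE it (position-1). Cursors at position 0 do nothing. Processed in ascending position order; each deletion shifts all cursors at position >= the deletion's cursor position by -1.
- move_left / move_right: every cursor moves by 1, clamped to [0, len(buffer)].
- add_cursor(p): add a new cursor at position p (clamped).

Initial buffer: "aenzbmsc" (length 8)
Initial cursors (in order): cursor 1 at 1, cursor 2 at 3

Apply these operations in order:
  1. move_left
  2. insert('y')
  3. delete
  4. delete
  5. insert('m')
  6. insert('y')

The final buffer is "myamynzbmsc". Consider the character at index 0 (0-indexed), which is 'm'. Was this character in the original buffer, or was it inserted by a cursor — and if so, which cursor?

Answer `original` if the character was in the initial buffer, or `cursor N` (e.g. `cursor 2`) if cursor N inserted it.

Answer: cursor 1

Derivation:
After op 1 (move_left): buffer="aenzbmsc" (len 8), cursors c1@0 c2@2, authorship ........
After op 2 (insert('y')): buffer="yaeynzbmsc" (len 10), cursors c1@1 c2@4, authorship 1..2......
After op 3 (delete): buffer="aenzbmsc" (len 8), cursors c1@0 c2@2, authorship ........
After op 4 (delete): buffer="anzbmsc" (len 7), cursors c1@0 c2@1, authorship .......
After op 5 (insert('m')): buffer="mamnzbmsc" (len 9), cursors c1@1 c2@3, authorship 1.2......
After op 6 (insert('y')): buffer="myamynzbmsc" (len 11), cursors c1@2 c2@5, authorship 11.22......
Authorship (.=original, N=cursor N): 1 1 . 2 2 . . . . . .
Index 0: author = 1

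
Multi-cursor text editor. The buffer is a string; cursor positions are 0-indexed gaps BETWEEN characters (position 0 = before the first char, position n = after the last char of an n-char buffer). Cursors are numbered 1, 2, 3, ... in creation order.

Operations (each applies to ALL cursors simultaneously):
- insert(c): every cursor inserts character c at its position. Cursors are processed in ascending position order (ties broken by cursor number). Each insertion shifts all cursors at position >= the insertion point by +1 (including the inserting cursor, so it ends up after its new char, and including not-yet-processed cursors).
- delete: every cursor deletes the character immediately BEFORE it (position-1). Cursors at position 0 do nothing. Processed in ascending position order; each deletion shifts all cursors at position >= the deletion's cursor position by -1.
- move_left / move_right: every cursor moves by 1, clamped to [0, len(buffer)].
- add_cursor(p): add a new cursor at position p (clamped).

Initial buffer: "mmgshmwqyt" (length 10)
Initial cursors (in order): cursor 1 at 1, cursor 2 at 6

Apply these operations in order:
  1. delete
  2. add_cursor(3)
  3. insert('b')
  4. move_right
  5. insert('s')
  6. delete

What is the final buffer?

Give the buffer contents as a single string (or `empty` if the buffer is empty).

After op 1 (delete): buffer="mgshwqyt" (len 8), cursors c1@0 c2@4, authorship ........
After op 2 (add_cursor(3)): buffer="mgshwqyt" (len 8), cursors c1@0 c3@3 c2@4, authorship ........
After op 3 (insert('b')): buffer="bmgsbhbwqyt" (len 11), cursors c1@1 c3@5 c2@7, authorship 1...3.2....
After op 4 (move_right): buffer="bmgsbhbwqyt" (len 11), cursors c1@2 c3@6 c2@8, authorship 1...3.2....
After op 5 (insert('s')): buffer="bmsgsbhsbwsqyt" (len 14), cursors c1@3 c3@8 c2@11, authorship 1.1..3.32.2...
After op 6 (delete): buffer="bmgsbhbwqyt" (len 11), cursors c1@2 c3@6 c2@8, authorship 1...3.2....

Answer: bmgsbhbwqyt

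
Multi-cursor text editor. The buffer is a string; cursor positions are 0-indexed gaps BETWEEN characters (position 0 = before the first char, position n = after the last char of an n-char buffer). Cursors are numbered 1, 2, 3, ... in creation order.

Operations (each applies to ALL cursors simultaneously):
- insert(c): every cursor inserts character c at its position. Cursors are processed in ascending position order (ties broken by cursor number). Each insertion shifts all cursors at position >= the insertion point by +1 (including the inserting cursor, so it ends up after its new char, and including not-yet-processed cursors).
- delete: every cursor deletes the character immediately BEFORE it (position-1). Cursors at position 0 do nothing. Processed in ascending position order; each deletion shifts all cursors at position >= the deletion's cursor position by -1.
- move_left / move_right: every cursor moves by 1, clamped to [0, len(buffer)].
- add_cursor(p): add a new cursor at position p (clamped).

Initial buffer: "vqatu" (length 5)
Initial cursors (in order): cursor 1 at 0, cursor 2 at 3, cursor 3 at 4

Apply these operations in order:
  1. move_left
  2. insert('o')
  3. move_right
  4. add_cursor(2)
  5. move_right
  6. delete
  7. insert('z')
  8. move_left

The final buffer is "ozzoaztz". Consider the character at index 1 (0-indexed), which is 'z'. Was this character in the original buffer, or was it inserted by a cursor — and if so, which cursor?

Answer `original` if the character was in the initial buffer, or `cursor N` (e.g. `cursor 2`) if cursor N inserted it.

Answer: cursor 1

Derivation:
After op 1 (move_left): buffer="vqatu" (len 5), cursors c1@0 c2@2 c3@3, authorship .....
After op 2 (insert('o')): buffer="ovqoaotu" (len 8), cursors c1@1 c2@4 c3@6, authorship 1..2.3..
After op 3 (move_right): buffer="ovqoaotu" (len 8), cursors c1@2 c2@5 c3@7, authorship 1..2.3..
After op 4 (add_cursor(2)): buffer="ovqoaotu" (len 8), cursors c1@2 c4@2 c2@5 c3@7, authorship 1..2.3..
After op 5 (move_right): buffer="ovqoaotu" (len 8), cursors c1@3 c4@3 c2@6 c3@8, authorship 1..2.3..
After op 6 (delete): buffer="ooat" (len 4), cursors c1@1 c4@1 c2@3 c3@4, authorship 12..
After op 7 (insert('z')): buffer="ozzoaztz" (len 8), cursors c1@3 c4@3 c2@6 c3@8, authorship 1142.2.3
After op 8 (move_left): buffer="ozzoaztz" (len 8), cursors c1@2 c4@2 c2@5 c3@7, authorship 1142.2.3
Authorship (.=original, N=cursor N): 1 1 4 2 . 2 . 3
Index 1: author = 1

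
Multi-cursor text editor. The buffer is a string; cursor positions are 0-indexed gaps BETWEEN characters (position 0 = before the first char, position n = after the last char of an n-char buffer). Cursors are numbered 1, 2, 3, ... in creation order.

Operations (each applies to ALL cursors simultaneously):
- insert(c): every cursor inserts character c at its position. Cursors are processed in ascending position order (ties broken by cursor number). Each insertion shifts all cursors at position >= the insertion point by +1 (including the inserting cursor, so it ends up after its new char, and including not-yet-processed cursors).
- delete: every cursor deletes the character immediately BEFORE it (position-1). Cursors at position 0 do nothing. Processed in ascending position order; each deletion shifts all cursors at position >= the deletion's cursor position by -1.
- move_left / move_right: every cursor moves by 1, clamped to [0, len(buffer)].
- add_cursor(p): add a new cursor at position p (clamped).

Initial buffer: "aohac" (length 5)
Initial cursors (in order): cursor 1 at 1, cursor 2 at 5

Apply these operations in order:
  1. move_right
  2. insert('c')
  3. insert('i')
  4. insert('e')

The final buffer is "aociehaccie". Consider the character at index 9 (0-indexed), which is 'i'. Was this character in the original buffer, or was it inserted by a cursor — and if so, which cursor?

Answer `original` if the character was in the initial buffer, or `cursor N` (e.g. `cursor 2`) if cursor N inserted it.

Answer: cursor 2

Derivation:
After op 1 (move_right): buffer="aohac" (len 5), cursors c1@2 c2@5, authorship .....
After op 2 (insert('c')): buffer="aochacc" (len 7), cursors c1@3 c2@7, authorship ..1...2
After op 3 (insert('i')): buffer="aocihacci" (len 9), cursors c1@4 c2@9, authorship ..11...22
After op 4 (insert('e')): buffer="aociehaccie" (len 11), cursors c1@5 c2@11, authorship ..111...222
Authorship (.=original, N=cursor N): . . 1 1 1 . . . 2 2 2
Index 9: author = 2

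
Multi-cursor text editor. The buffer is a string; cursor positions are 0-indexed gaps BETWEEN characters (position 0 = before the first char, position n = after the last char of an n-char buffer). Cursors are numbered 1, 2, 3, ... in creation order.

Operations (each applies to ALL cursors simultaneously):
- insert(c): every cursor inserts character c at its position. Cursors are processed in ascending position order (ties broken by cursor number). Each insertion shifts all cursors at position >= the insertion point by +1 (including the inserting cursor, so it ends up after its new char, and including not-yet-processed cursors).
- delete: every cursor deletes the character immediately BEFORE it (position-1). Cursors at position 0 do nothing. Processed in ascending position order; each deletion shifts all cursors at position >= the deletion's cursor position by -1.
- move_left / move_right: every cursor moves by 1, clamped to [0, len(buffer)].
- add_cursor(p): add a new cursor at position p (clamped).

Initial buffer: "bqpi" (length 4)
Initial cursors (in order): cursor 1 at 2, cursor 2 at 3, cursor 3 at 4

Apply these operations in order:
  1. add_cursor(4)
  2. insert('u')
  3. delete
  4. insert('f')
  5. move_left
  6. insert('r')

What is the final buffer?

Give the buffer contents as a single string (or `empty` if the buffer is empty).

Answer: bqrfprfifrrf

Derivation:
After op 1 (add_cursor(4)): buffer="bqpi" (len 4), cursors c1@2 c2@3 c3@4 c4@4, authorship ....
After op 2 (insert('u')): buffer="bqupuiuu" (len 8), cursors c1@3 c2@5 c3@8 c4@8, authorship ..1.2.34
After op 3 (delete): buffer="bqpi" (len 4), cursors c1@2 c2@3 c3@4 c4@4, authorship ....
After op 4 (insert('f')): buffer="bqfpfiff" (len 8), cursors c1@3 c2@5 c3@8 c4@8, authorship ..1.2.34
After op 5 (move_left): buffer="bqfpfiff" (len 8), cursors c1@2 c2@4 c3@7 c4@7, authorship ..1.2.34
After op 6 (insert('r')): buffer="bqrfprfifrrf" (len 12), cursors c1@3 c2@6 c3@11 c4@11, authorship ..11.22.3344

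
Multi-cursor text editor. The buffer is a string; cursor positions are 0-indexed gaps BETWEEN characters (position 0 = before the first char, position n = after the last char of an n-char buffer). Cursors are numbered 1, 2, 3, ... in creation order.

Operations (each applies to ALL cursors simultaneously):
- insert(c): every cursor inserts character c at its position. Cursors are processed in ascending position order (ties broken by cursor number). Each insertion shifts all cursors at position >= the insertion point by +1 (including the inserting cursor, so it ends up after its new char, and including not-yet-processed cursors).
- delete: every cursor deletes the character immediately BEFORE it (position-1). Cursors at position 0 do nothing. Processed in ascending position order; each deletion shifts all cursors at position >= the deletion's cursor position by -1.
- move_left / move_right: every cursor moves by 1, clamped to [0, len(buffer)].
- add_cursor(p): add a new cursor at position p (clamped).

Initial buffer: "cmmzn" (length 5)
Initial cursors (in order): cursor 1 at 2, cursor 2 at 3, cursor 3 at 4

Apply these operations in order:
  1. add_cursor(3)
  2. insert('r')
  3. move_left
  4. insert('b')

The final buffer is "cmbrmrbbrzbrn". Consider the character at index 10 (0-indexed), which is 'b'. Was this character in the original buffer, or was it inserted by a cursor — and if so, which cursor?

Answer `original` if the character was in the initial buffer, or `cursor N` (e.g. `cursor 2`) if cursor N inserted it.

Answer: cursor 3

Derivation:
After op 1 (add_cursor(3)): buffer="cmmzn" (len 5), cursors c1@2 c2@3 c4@3 c3@4, authorship .....
After op 2 (insert('r')): buffer="cmrmrrzrn" (len 9), cursors c1@3 c2@6 c4@6 c3@8, authorship ..1.24.3.
After op 3 (move_left): buffer="cmrmrrzrn" (len 9), cursors c1@2 c2@5 c4@5 c3@7, authorship ..1.24.3.
After op 4 (insert('b')): buffer="cmbrmrbbrzbrn" (len 13), cursors c1@3 c2@8 c4@8 c3@11, authorship ..11.2244.33.
Authorship (.=original, N=cursor N): . . 1 1 . 2 2 4 4 . 3 3 .
Index 10: author = 3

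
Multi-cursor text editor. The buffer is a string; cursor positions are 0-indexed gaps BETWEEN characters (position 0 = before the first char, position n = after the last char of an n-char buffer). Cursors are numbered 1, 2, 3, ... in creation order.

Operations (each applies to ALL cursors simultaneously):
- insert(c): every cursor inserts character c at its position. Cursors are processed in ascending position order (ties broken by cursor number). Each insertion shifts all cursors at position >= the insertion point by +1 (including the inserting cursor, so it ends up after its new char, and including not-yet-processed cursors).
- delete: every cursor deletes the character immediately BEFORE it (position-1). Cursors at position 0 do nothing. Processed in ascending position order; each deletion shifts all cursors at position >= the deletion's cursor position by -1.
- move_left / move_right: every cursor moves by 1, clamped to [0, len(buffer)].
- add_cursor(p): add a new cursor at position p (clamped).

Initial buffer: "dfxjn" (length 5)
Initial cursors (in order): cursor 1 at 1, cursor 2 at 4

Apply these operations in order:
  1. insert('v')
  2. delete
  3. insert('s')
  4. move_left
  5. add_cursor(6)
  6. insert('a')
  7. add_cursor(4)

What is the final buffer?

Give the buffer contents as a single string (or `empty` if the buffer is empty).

Answer: dasfxjasan

Derivation:
After op 1 (insert('v')): buffer="dvfxjvn" (len 7), cursors c1@2 c2@6, authorship .1...2.
After op 2 (delete): buffer="dfxjn" (len 5), cursors c1@1 c2@4, authorship .....
After op 3 (insert('s')): buffer="dsfxjsn" (len 7), cursors c1@2 c2@6, authorship .1...2.
After op 4 (move_left): buffer="dsfxjsn" (len 7), cursors c1@1 c2@5, authorship .1...2.
After op 5 (add_cursor(6)): buffer="dsfxjsn" (len 7), cursors c1@1 c2@5 c3@6, authorship .1...2.
After op 6 (insert('a')): buffer="dasfxjasan" (len 10), cursors c1@2 c2@7 c3@9, authorship .11...223.
After op 7 (add_cursor(4)): buffer="dasfxjasan" (len 10), cursors c1@2 c4@4 c2@7 c3@9, authorship .11...223.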